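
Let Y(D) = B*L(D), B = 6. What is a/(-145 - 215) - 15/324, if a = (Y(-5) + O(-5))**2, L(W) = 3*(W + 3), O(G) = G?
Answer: -5093/1080 ≈ -4.7157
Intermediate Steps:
L(W) = 9 + 3*W (L(W) = 3*(3 + W) = 9 + 3*W)
Y(D) = 54 + 18*D (Y(D) = 6*(9 + 3*D) = 54 + 18*D)
a = 1681 (a = ((54 + 18*(-5)) - 5)**2 = ((54 - 90) - 5)**2 = (-36 - 5)**2 = (-41)**2 = 1681)
a/(-145 - 215) - 15/324 = 1681/(-145 - 215) - 15/324 = 1681/(-360) - 15*1/324 = 1681*(-1/360) - 5/108 = -1681/360 - 5/108 = -5093/1080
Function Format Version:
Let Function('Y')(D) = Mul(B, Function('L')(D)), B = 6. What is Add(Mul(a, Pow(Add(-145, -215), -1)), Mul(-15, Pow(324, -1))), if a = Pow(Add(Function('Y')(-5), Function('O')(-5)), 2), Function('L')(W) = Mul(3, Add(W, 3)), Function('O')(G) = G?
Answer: Rational(-5093, 1080) ≈ -4.7157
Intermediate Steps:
Function('L')(W) = Add(9, Mul(3, W)) (Function('L')(W) = Mul(3, Add(3, W)) = Add(9, Mul(3, W)))
Function('Y')(D) = Add(54, Mul(18, D)) (Function('Y')(D) = Mul(6, Add(9, Mul(3, D))) = Add(54, Mul(18, D)))
a = 1681 (a = Pow(Add(Add(54, Mul(18, -5)), -5), 2) = Pow(Add(Add(54, -90), -5), 2) = Pow(Add(-36, -5), 2) = Pow(-41, 2) = 1681)
Add(Mul(a, Pow(Add(-145, -215), -1)), Mul(-15, Pow(324, -1))) = Add(Mul(1681, Pow(Add(-145, -215), -1)), Mul(-15, Pow(324, -1))) = Add(Mul(1681, Pow(-360, -1)), Mul(-15, Rational(1, 324))) = Add(Mul(1681, Rational(-1, 360)), Rational(-5, 108)) = Add(Rational(-1681, 360), Rational(-5, 108)) = Rational(-5093, 1080)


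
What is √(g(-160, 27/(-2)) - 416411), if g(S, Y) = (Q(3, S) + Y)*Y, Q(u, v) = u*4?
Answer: I*√1665563/2 ≈ 645.28*I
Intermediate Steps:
Q(u, v) = 4*u
g(S, Y) = Y*(12 + Y) (g(S, Y) = (4*3 + Y)*Y = (12 + Y)*Y = Y*(12 + Y))
√(g(-160, 27/(-2)) - 416411) = √((27/(-2))*(12 + 27/(-2)) - 416411) = √((27*(-½))*(12 + 27*(-½)) - 416411) = √(-27*(12 - 27/2)/2 - 416411) = √(-27/2*(-3/2) - 416411) = √(81/4 - 416411) = √(-1665563/4) = I*√1665563/2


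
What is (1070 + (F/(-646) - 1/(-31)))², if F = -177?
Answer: 459414341206209/401040676 ≈ 1.1456e+6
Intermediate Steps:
(1070 + (F/(-646) - 1/(-31)))² = (1070 + (-177/(-646) - 1/(-31)))² = (1070 + (-177*(-1/646) - 1*(-1/31)))² = (1070 + (177/646 + 1/31))² = (1070 + 6133/20026)² = (21433953/20026)² = 459414341206209/401040676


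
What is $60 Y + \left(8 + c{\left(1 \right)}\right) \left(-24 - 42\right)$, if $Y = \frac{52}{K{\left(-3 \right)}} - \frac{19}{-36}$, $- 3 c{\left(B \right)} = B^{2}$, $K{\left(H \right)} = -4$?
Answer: $- \frac{3763}{3} \approx -1254.3$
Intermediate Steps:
$c{\left(B \right)} = - \frac{B^{2}}{3}$
$Y = - \frac{449}{36}$ ($Y = \frac{52}{-4} - \frac{19}{-36} = 52 \left(- \frac{1}{4}\right) - - \frac{19}{36} = -13 + \frac{19}{36} = - \frac{449}{36} \approx -12.472$)
$60 Y + \left(8 + c{\left(1 \right)}\right) \left(-24 - 42\right) = 60 \left(- \frac{449}{36}\right) + \left(8 - \frac{1^{2}}{3}\right) \left(-24 - 42\right) = - \frac{2245}{3} + \left(8 - \frac{1}{3}\right) \left(-66\right) = - \frac{2245}{3} + \frac{23}{3} \left(-66\right) = - \frac{2245}{3} - 506 = - \frac{3763}{3}$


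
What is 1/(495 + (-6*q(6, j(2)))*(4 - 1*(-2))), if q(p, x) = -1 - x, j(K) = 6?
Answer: 1/747 ≈ 0.0013387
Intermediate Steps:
1/(495 + (-6*q(6, j(2)))*(4 - 1*(-2))) = 1/(495 + (-6*(-1 - 1*6))*(4 - 1*(-2))) = 1/(495 + (-6*(-1 - 6))*(4 + 2)) = 1/(495 - 6*(-7)*6) = 1/(495 + 42*6) = 1/(495 + 252) = 1/747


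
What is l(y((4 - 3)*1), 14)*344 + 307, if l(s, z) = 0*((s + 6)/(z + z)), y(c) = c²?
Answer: 307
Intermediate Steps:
l(s, z) = 0 (l(s, z) = 0*((6 + s)/((2*z))) = 0*((6 + s)*(1/(2*z))) = 0*((6 + s)/(2*z)) = 0)
l(y((4 - 3)*1), 14)*344 + 307 = 0*344 + 307 = 0 + 307 = 307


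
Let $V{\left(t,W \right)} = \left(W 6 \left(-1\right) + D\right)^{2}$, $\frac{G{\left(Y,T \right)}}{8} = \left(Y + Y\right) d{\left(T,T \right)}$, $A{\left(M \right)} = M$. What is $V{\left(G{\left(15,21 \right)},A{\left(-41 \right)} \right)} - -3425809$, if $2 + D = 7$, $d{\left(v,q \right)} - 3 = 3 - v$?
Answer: $3488810$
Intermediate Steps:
$d{\left(v,q \right)} = 6 - v$ ($d{\left(v,q \right)} = 3 - \left(-3 + v\right) = 6 - v$)
$D = 5$ ($D = -2 + 7 = 5$)
$G{\left(Y,T \right)} = 16 Y \left(6 - T\right)$ ($G{\left(Y,T \right)} = 8 \left(Y + Y\right) \left(6 - T\right) = 8 \cdot 2 Y \left(6 - T\right) = 16 Y \left(6 - T\right)$)
$V{\left(t,W \right)} = \left(5 - 6 W\right)^{2}$ ($V{\left(t,W \right)} = \left(W 6 \left(-1\right) + 5\right)^{2} = \left(6 W \left(-1\right) + 5\right)^{2} = \left(- 6 W + 5\right)^{2} = \left(5 - 6 W\right)^{2}$)
$V{\left(G{\left(15,21 \right)},A{\left(-41 \right)} \right)} - -3425809 = \left(-5 + 6 \left(-41\right)\right)^{2} - -3425809 = \left(-5 - 246\right)^{2} + 3425809 = \left(-251\right)^{2} + 3425809 = 63001 + 3425809 = 3488810$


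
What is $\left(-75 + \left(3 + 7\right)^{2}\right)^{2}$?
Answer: $625$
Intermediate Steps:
$\left(-75 + \left(3 + 7\right)^{2}\right)^{2} = \left(-75 + 10^{2}\right)^{2} = \left(-75 + 100\right)^{2} = 25^{2} = 625$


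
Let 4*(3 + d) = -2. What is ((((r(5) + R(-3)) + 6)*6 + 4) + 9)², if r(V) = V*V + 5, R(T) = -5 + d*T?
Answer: 68644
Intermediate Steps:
d = -7/2 (d = -3 + (¼)*(-2) = -3 - ½ = -7/2 ≈ -3.5000)
R(T) = -5 - 7*T/2
r(V) = 5 + V² (r(V) = V² + 5 = 5 + V²)
((((r(5) + R(-3)) + 6)*6 + 4) + 9)² = (((((5 + 5²) + (-5 - 7/2*(-3))) + 6)*6 + 4) + 9)² = (((((5 + 25) + (-5 + 21/2)) + 6)*6 + 4) + 9)² = ((((30 + 11/2) + 6)*6 + 4) + 9)² = (((71/2 + 6)*6 + 4) + 9)² = (((83/2)*6 + 4) + 9)² = ((249 + 4) + 9)² = (253 + 9)² = 262² = 68644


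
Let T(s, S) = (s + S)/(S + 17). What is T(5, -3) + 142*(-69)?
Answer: -68585/7 ≈ -9797.9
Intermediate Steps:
T(s, S) = (S + s)/(17 + S)
T(5, -3) + 142*(-69) = (-3 + 5)/(17 - 3) + 142*(-69) = 2/14 - 9798 = (1/14)*2 - 9798 = ⅐ - 9798 = -68585/7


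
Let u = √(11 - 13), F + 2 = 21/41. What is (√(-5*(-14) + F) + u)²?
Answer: 2727/41 + 106*I*√82/41 ≈ 66.512 + 23.411*I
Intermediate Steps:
F = -61/41 (F = -2 + 21/41 = -61/41 ≈ -1.4878)
u = I*√2 (u = √(-2) = I*√2 ≈ 1.4142*I)
(√(-5*(-14) + F) + u)² = (√(-5*(-14) - 61/41) + I*√2)² = (√(70 - 61/41) + I*√2)² = (√(2809/41) + I*√2)² = (53*√41/41 + I*√2)²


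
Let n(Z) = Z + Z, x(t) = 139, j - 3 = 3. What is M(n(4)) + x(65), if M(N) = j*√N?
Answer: 139 + 12*√2 ≈ 155.97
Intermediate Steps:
j = 6 (j = 3 + 3 = 6)
n(Z) = 2*Z
M(N) = 6*√N
M(n(4)) + x(65) = 6*√(2*4) + 139 = 6*√8 + 139 = 6*(2*√2) + 139 = 12*√2 + 139 = 139 + 12*√2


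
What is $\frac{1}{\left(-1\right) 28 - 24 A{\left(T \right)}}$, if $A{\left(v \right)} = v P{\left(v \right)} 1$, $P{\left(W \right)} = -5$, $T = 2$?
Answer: $\frac{1}{212} \approx 0.004717$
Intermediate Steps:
$A{\left(v \right)} = - 5 v$ ($A{\left(v \right)} = v \left(-5\right) 1 = - 5 v 1 = - 5 v$)
$\frac{1}{\left(-1\right) 28 - 24 A{\left(T \right)}} = \frac{1}{\left(-1\right) 28 - 24 \left(\left(-5\right) 2\right)} = \frac{1}{-28 - -240} = \frac{1}{-28 + 240} = \frac{1}{212}$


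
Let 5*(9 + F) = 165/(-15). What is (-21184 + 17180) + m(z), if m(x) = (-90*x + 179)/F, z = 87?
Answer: -26567/8 ≈ -3320.9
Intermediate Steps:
F = -56/5 (F = -9 + (165/(-15))/5 = -9 + (165*(-1/15))/5 = -9 + (⅕)*(-11) = -9 - 11/5 = -56/5 ≈ -11.200)
m(x) = -895/56 + 225*x/28 (m(x) = (-90*x + 179)/(-56/5) = (179 - 90*x)*(-5/56) = -895/56 + 225*x/28)
(-21184 + 17180) + m(z) = (-21184 + 17180) + (-895/56 + (225/28)*87) = -4004 + (-895/56 + 19575/28) = -4004 + 5465/8 = -26567/8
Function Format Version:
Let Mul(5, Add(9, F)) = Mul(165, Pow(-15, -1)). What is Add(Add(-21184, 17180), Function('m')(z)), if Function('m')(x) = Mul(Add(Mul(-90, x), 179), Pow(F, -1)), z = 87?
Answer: Rational(-26567, 8) ≈ -3320.9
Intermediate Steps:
F = Rational(-56, 5) (F = Add(-9, Mul(Rational(1, 5), Mul(165, Pow(-15, -1)))) = Add(-9, Mul(Rational(1, 5), Mul(165, Rational(-1, 15)))) = Add(-9, Mul(Rational(1, 5), -11)) = Add(-9, Rational(-11, 5)) = Rational(-56, 5) ≈ -11.200)
Function('m')(x) = Add(Rational(-895, 56), Mul(Rational(225, 28), x)) (Function('m')(x) = Mul(Add(Mul(-90, x), 179), Pow(Rational(-56, 5), -1)) = Mul(Add(179, Mul(-90, x)), Rational(-5, 56)) = Add(Rational(-895, 56), Mul(Rational(225, 28), x)))
Add(Add(-21184, 17180), Function('m')(z)) = Add(Add(-21184, 17180), Add(Rational(-895, 56), Mul(Rational(225, 28), 87))) = Add(-4004, Add(Rational(-895, 56), Rational(19575, 28))) = Add(-4004, Rational(5465, 8)) = Rational(-26567, 8)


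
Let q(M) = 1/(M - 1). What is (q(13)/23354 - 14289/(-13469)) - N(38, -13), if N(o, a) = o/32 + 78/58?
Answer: -322143559147/218930298096 ≈ -1.4714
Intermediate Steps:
N(o, a) = 39/29 + o/32 (N(o, a) = o*(1/32) + 78*(1/58) = o/32 + 39/29 = 39/29 + o/32)
q(M) = 1/(-1 + M)
(q(13)/23354 - 14289/(-13469)) - N(38, -13) = (1/((-1 + 13)*23354) - 14289/(-13469)) - (39/29 + (1/32)*38) = ((1/23354)/12 - 14289*(-1/13469)) - (39/29 + 19/16) = ((1/12)*(1/23354) + 14289/13469) - 1*1175/464 = (1/280248 + 14289/13469) - 1175/464 = 4004477141/3774660312 - 1175/464 = -322143559147/218930298096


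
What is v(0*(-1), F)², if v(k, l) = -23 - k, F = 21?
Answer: 529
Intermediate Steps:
v(0*(-1), F)² = (-23 - 0*(-1))² = (-23 - 1*0)² = (-23 + 0)² = (-23)² = 529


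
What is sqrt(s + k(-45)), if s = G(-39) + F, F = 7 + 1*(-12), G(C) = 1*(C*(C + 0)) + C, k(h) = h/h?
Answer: sqrt(1478) ≈ 38.445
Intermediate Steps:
k(h) = 1
G(C) = C + C**2 (G(C) = 1*(C*C) + C = 1*C**2 + C = C**2 + C = C + C**2)
F = -5 (F = 7 - 12 = -5)
s = 1477 (s = -39*(1 - 39) - 5 = -39*(-38) - 5 = 1482 - 5 = 1477)
sqrt(s + k(-45)) = sqrt(1477 + 1) = sqrt(1478)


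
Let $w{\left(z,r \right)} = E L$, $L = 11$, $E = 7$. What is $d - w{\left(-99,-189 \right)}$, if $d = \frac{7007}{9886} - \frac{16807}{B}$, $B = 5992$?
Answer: $- \frac{334672163}{4231208} \approx -79.096$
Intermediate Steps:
$w{\left(z,r \right)} = 77$ ($w{\left(z,r \right)} = 7 \cdot 11 = 77$)
$d = - \frac{8869147}{4231208}$ ($d = \frac{7007}{9886} - \frac{16807}{5992} = 7007 \cdot \frac{1}{9886} - \frac{2401}{856} = \frac{7007}{9886} - \frac{2401}{856} = - \frac{8869147}{4231208} \approx -2.0961$)
$d - w{\left(-99,-189 \right)} = - \frac{8869147}{4231208} - 77 = - \frac{334672163}{4231208}$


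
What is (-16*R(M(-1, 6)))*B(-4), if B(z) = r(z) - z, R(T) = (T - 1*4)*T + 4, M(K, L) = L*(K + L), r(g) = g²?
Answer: -250880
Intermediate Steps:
R(T) = 4 + T*(-4 + T) (R(T) = (T - 4)*T + 4 = (-4 + T)*T + 4 = T*(-4 + T) + 4 = 4 + T*(-4 + T))
B(z) = z² - z
(-16*R(M(-1, 6)))*B(-4) = (-16*(4 + (6*(-1 + 6))² - 24*(-1 + 6)))*(-4*(-1 - 4)) = (-16*(4 + (6*5)² - 24*5))*(-4*(-5)) = -16*(4 + 30² - 4*30)*20 = -16*(4 + 900 - 120)*20 = -16*784*20 = -12544*20 = -250880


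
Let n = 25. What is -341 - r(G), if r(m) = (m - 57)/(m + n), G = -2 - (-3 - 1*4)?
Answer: -5089/15 ≈ -339.27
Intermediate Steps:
G = 5 (G = -2 - (-3 - 4) = -2 - 1*(-7) = -2 + 7 = 5)
r(m) = (-57 + m)/(25 + m) (r(m) = (m - 57)/(m + 25) = (-57 + m)/(25 + m))
-341 - r(G) = -341 - (-57 + 5)/(25 + 5) = -341 - (-52)/30 = -341 - 1*(-26/15) = -341 + 26/15 = -5089/15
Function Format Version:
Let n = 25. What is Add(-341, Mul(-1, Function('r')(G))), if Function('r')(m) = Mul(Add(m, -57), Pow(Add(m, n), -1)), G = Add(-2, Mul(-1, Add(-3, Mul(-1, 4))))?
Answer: Rational(-5089, 15) ≈ -339.27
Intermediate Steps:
G = 5 (G = Add(-2, Mul(-1, Add(-3, -4))) = Add(-2, Mul(-1, -7)) = Add(-2, 7) = 5)
Function('r')(m) = Mul(Pow(Add(25, m), -1), Add(-57, m)) (Function('r')(m) = Mul(Add(m, -57), Pow(Add(m, 25), -1)) = Mul(Add(-57, m), Pow(Add(25, m), -1)) = Mul(Pow(Add(25, m), -1), Add(-57, m)))
Add(-341, Mul(-1, Function('r')(G))) = Add(-341, Mul(-1, Mul(Pow(Add(25, 5), -1), Add(-57, 5)))) = Add(-341, Mul(-1, Mul(Pow(30, -1), -52))) = Add(-341, Mul(-1, Mul(Rational(1, 30), -52))) = Add(-341, Mul(-1, Rational(-26, 15))) = Add(-341, Rational(26, 15)) = Rational(-5089, 15)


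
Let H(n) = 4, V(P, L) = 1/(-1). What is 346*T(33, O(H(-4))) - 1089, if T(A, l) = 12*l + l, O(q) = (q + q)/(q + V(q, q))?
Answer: 32717/3 ≈ 10906.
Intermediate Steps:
V(P, L) = -1
O(q) = 2*q/(-1 + q) (O(q) = (q + q)/(q - 1) = (2*q)/(-1 + q) = 2*q/(-1 + q))
T(A, l) = 13*l
346*T(33, O(H(-4))) - 1089 = 346*(13*(2*4/(-1 + 4))) - 1089 = 346*(13*(2*4/3)) - 1089 = 346*(13*(2*4*(⅓))) - 1089 = 346*(13*(8/3)) - 1089 = 346*(104/3) - 1089 = 35984/3 - 1089 = 32717/3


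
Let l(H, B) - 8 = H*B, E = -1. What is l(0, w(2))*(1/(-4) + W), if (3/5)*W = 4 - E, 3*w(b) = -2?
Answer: 194/3 ≈ 64.667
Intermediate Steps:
w(b) = -⅔ (w(b) = (⅓)*(-2) = -⅔)
l(H, B) = 8 + B*H (l(H, B) = 8 + H*B = 8 + B*H)
W = 25/3 (W = 5*(4 - 1*(-1))/3 = 5*(4 + 1)/3 = (5/3)*5 = 25/3 ≈ 8.3333)
l(0, w(2))*(1/(-4) + W) = (8 - ⅔*0)*(1/(-4) + 25/3) = (8 + 0)*(-¼ + 25/3) = 8*(97/12) = 194/3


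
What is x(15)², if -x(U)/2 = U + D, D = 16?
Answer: 3844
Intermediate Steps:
x(U) = -32 - 2*U (x(U) = -2*(U + 16) = -2*(16 + U) = -32 - 2*U)
x(15)² = (-32 - 2*15)² = (-32 - 30)² = (-62)² = 3844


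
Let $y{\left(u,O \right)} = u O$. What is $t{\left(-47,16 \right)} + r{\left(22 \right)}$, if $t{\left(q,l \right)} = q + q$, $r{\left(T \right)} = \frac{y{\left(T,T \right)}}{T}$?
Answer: $-72$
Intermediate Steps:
$y{\left(u,O \right)} = O u$
$r{\left(T \right)} = T$ ($r{\left(T \right)} = \frac{T T}{T} = \frac{T^{2}}{T} = T$)
$t{\left(q,l \right)} = 2 q$
$t{\left(-47,16 \right)} + r{\left(22 \right)} = 2 \left(-47\right) + 22 = -94 + 22 = -72$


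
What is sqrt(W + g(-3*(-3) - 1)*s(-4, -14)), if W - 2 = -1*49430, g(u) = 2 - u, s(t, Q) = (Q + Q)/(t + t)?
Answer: I*sqrt(49449) ≈ 222.37*I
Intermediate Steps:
s(t, Q) = Q/t (s(t, Q) = (2*Q)/((2*t)) = (2*Q)*(1/(2*t)) = Q/t)
W = -49428 (W = 2 - 1*49430 = 2 - 49430 = -49428)
sqrt(W + g(-3*(-3) - 1)*s(-4, -14)) = sqrt(-49428 + (2 - (-3*(-3) - 1))*(-14/(-4))) = sqrt(-49428 + (2 - (9 - 1))*(-14*(-1/4))) = sqrt(-49428 + (2 - 1*8)*(7/2)) = sqrt(-49428 + (2 - 8)*(7/2)) = sqrt(-49428 - 6*7/2) = sqrt(-49428 - 21) = sqrt(-49449) = I*sqrt(49449)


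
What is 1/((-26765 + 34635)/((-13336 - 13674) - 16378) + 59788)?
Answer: 21694/1297036937 ≈ 1.6726e-5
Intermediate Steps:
1/((-26765 + 34635)/((-13336 - 13674) - 16378) + 59788) = 1/(7870/(-27010 - 16378) + 59788) = 1/(7870/(-43388) + 59788) = 1/(7870*(-1/43388) + 59788) = 1/(-3935/21694 + 59788) = 1/(1297036937/21694) = 21694/1297036937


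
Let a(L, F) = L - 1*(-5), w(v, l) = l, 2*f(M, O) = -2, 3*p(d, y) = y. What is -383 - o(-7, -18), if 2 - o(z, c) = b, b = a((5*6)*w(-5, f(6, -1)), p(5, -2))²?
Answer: 240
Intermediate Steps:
p(d, y) = y/3
f(M, O) = -1 (f(M, O) = (½)*(-2) = -1)
a(L, F) = 5 + L (a(L, F) = L + 5 = 5 + L)
b = 625 (b = (5 + (5*6)*(-1))² = (5 + 30*(-1))² = (5 - 30)² = (-25)² = 625)
o(z, c) = -623 (o(z, c) = 2 - 1*625 = 2 - 625 = -623)
-383 - o(-7, -18) = -383 - 1*(-623) = -383 + 623 = 240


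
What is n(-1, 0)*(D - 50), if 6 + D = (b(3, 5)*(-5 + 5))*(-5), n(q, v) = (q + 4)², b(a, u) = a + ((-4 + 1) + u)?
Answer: -504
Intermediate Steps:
b(a, u) = -3 + a + u (b(a, u) = a + (-3 + u) = -3 + a + u)
n(q, v) = (4 + q)²
D = -6 (D = -6 + ((-3 + 3 + 5)*(-5 + 5))*(-5) = -6 + (5*0)*(-5) = -6 + 0*(-5) = -6 + 0 = -6)
n(-1, 0)*(D - 50) = (4 - 1)²*(-6 - 50) = 3²*(-56) = 9*(-56) = -504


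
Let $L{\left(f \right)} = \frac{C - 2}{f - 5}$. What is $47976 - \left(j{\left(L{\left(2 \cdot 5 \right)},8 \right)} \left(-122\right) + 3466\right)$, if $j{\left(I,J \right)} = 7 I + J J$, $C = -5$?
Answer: $\frac{255612}{5} \approx 51122.0$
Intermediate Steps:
$L{\left(f \right)} = - \frac{7}{-5 + f}$ ($L{\left(f \right)} = \frac{-5 - 2}{f - 5} = - \frac{7}{-5 + f}$)
$j{\left(I,J \right)} = J^{2} + 7 I$ ($j{\left(I,J \right)} = 7 I + J^{2} = J^{2} + 7 I$)
$47976 - \left(j{\left(L{\left(2 \cdot 5 \right)},8 \right)} \left(-122\right) + 3466\right) = 47976 - \left(\left(8^{2} + 7 \left(- \frac{7}{-5 + 2 \cdot 5}\right)\right) \left(-122\right) + 3466\right) = 47976 - \left(\left(64 + 7 \left(- \frac{7}{-5 + 10}\right)\right) \left(-122\right) + 3466\right) = 47976 - \left(\left(64 + 7 \left(- \frac{7}{5}\right)\right) \left(-122\right) + 3466\right) = 47976 - \left(\left(64 - \frac{49}{5}\right) \left(-122\right) + 3466\right) = 47976 - \left(\frac{271}{5} \left(-122\right) + 3466\right) = 47976 - \left(- \frac{33062}{5} + 3466\right) = 47976 - - \frac{15732}{5} = 47976 + \frac{15732}{5} = \frac{255612}{5}$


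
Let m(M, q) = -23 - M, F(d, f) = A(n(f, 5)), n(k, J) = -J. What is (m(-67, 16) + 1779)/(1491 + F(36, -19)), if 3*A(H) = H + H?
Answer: 5469/4463 ≈ 1.2254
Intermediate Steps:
A(H) = 2*H/3 (A(H) = (H + H)/3 = (2*H)/3 = 2*H/3)
F(d, f) = -10/3 (F(d, f) = 2*(-1*5)/3 = (⅔)*(-5) = -10/3)
(m(-67, 16) + 1779)/(1491 + F(36, -19)) = ((-23 - 1*(-67)) + 1779)/(1491 - 10/3) = ((-23 + 67) + 1779)/(4463/3) = (44 + 1779)*(3/4463) = 1823*(3/4463) = 5469/4463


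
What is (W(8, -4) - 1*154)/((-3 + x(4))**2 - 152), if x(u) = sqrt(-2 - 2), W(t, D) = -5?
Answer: 2597/2417 - 212*I/2417 ≈ 1.0745 - 0.087712*I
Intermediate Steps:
x(u) = 2*I (x(u) = sqrt(-4) = 2*I)
(W(8, -4) - 1*154)/((-3 + x(4))**2 - 152) = (-5 - 1*154)/((-3 + 2*I)**2 - 152) = (-5 - 154)/(-152 + (-3 + 2*I)**2) = -159/(-152 + (-3 + 2*I)**2)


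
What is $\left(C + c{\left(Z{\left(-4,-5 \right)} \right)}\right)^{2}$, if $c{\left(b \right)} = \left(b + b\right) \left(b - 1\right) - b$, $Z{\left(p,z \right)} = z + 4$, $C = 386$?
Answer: $152881$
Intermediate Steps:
$Z{\left(p,z \right)} = 4 + z$
$c{\left(b \right)} = - b + 2 b \left(-1 + b\right)$ ($c{\left(b \right)} = 2 b \left(-1 + b\right) - b = - b + 2 b \left(-1 + b\right)$)
$\left(C + c{\left(Z{\left(-4,-5 \right)} \right)}\right)^{2} = \left(386 + \left(4 - 5\right) \left(-3 + 2 \left(4 - 5\right)\right)\right)^{2} = \left(386 - \left(-3 + 2 \left(-1\right)\right)\right)^{2} = \left(386 - \left(-3 - 2\right)\right)^{2} = \left(386 - -5\right)^{2} = \left(386 + 5\right)^{2} = 391^{2} = 152881$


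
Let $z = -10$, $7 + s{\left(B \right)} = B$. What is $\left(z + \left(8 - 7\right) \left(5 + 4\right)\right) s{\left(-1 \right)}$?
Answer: $8$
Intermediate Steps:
$s{\left(B \right)} = -7 + B$
$\left(z + \left(8 - 7\right) \left(5 + 4\right)\right) s{\left(-1 \right)} = \left(-10 + \left(8 - 7\right) \left(5 + 4\right)\right) \left(-7 - 1\right) = \left(-10 + 1 \cdot 9\right) \left(-8\right) = \left(-10 + 9\right) \left(-8\right) = \left(-1\right) \left(-8\right) = 8$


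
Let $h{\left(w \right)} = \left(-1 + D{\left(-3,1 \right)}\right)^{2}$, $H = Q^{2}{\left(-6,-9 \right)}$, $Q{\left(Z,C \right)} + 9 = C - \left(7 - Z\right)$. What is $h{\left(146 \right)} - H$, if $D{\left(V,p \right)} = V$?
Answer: $-945$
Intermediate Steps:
$Q{\left(Z,C \right)} = -16 + C + Z$ ($Q{\left(Z,C \right)} = -9 - \left(7 - C - Z\right) = -9 + \left(C + \left(-7 + Z\right)\right) = -9 + \left(-7 + C + Z\right) = -16 + C + Z$)
$H = 961$ ($H = \left(-16 - 9 - 6\right)^{2} = \left(-31\right)^{2} = 961$)
$h{\left(w \right)} = 16$ ($h{\left(w \right)} = \left(-1 - 3\right)^{2} = \left(-4\right)^{2} = 16$)
$h{\left(146 \right)} - H = 16 - 961 = -945$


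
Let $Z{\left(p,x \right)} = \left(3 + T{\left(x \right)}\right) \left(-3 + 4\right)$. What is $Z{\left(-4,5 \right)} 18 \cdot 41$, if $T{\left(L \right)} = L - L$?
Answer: $2214$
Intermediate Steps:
$T{\left(L \right)} = 0$
$Z{\left(p,x \right)} = 3$ ($Z{\left(p,x \right)} = \left(3 + 0\right) \left(-3 + 4\right) = 3 \cdot 1 = 3$)
$Z{\left(-4,5 \right)} 18 \cdot 41 = 3 \cdot 18 \cdot 41 = 54 \cdot 41 = 2214$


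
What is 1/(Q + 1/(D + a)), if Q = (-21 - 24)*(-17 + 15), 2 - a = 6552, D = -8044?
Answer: 14594/1313459 ≈ 0.011111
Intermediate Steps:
a = -6550 (a = 2 - 1*6552 = 2 - 6552 = -6550)
Q = 90 (Q = -45*(-2) = 90)
1/(Q + 1/(D + a)) = 1/(90 + 1/(-8044 - 6550)) = 1/(90 + 1/(-14594)) = 1/(90 - 1/14594) = 1/(1313459/14594) = 14594/1313459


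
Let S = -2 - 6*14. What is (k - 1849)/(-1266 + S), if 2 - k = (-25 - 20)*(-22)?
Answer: 2837/1352 ≈ 2.0984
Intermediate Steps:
S = -86 (S = -2 - 84 = -86)
k = -988 (k = 2 - (-25 - 20)*(-22) = 2 - (-45)*(-22) = 2 - 1*990 = 2 - 990 = -988)
(k - 1849)/(-1266 + S) = (-988 - 1849)/(-1266 - 86) = -2837/(-1352) = -2837*(-1/1352) = 2837/1352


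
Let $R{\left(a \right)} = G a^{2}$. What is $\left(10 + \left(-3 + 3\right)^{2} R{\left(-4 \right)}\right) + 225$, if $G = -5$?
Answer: $235$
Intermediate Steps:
$R{\left(a \right)} = - 5 a^{2}$
$\left(10 + \left(-3 + 3\right)^{2} R{\left(-4 \right)}\right) + 225 = \left(10 + \left(-3 + 3\right)^{2} \left(- 5 \left(-4\right)^{2}\right)\right) + 225 = \left(10 + 0^{2} \left(\left(-5\right) 16\right)\right) + 225 = \left(10 + 0 \left(-80\right)\right) + 225 = \left(10 + 0\right) + 225 = 10 + 225 = 235$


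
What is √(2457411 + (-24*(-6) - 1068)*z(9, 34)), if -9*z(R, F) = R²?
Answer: √2465727 ≈ 1570.3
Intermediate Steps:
z(R, F) = -R²/9
√(2457411 + (-24*(-6) - 1068)*z(9, 34)) = √(2457411 + (-24*(-6) - 1068)*(-⅑*9²)) = √(2457411 + (144 - 1068)*(-⅑*81)) = √(2457411 - 924*(-9)) = √(2457411 + 8316) = √2465727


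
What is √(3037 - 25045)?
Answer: 2*I*√5502 ≈ 148.35*I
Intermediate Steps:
√(3037 - 25045) = √(-22008) = 2*I*√5502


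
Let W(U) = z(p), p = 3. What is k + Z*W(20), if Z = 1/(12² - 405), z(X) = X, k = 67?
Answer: 5828/87 ≈ 66.989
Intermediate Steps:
Z = -1/261 (Z = 1/(144 - 405) = 1/(-261) = -1/261 ≈ -0.0038314)
W(U) = 3
k + Z*W(20) = 67 - 1/261*3 = 67 - 1/87 = 5828/87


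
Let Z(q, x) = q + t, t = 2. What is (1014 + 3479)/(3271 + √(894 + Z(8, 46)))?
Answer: 14696603/10698537 - 8986*√226/10698537 ≈ 1.3611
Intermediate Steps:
Z(q, x) = 2 + q (Z(q, x) = q + 2 = 2 + q)
(1014 + 3479)/(3271 + √(894 + Z(8, 46))) = (1014 + 3479)/(3271 + √(894 + (2 + 8))) = 4493/(3271 + √(894 + 10)) = 4493/(3271 + √904) = 4493/(3271 + 2*√226)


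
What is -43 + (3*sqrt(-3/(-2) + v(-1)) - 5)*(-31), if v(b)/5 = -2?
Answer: 112 - 93*I*sqrt(34)/2 ≈ 112.0 - 271.14*I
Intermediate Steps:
v(b) = -10 (v(b) = 5*(-2) = -10)
-43 + (3*sqrt(-3/(-2) + v(-1)) - 5)*(-31) = -43 + (3*sqrt(-3/(-2) - 10) - 5)*(-31) = -43 + (3*sqrt(-3*(-1/2) - 10) - 5)*(-31) = -43 + (3*sqrt(3/2 - 10) - 5)*(-31) = -43 + (3*sqrt(-17/2) - 5)*(-31) = -43 + (3*(I*sqrt(34)/2) - 5)*(-31) = -43 + (3*I*sqrt(34)/2 - 5)*(-31) = -43 + (-5 + 3*I*sqrt(34)/2)*(-31) = -43 + (155 - 93*I*sqrt(34)/2) = 112 - 93*I*sqrt(34)/2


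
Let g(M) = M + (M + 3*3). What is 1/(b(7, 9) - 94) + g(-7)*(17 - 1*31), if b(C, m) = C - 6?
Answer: 6509/93 ≈ 69.989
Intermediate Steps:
b(C, m) = -6 + C
g(M) = 9 + 2*M (g(M) = M + (M + 9) = M + (9 + M) = 9 + 2*M)
1/(b(7, 9) - 94) + g(-7)*(17 - 1*31) = 1/((-6 + 7) - 94) + (9 + 2*(-7))*(17 - 1*31) = 1/(1 - 94) + (9 - 14)*(17 - 31) = 1/(-93) - 5*(-14) = -1/93 + 70 = 6509/93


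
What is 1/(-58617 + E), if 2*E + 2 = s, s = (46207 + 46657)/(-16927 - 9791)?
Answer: -13359/783101078 ≈ -1.7059e-5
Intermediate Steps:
s = -46432/13359 (s = 92864/(-26718) = 92864*(-1/26718) = -46432/13359 ≈ -3.4757)
E = -36575/13359 (E = -1 + (½)*(-46432/13359) = -1 - 23216/13359 = -36575/13359 ≈ -2.7379)
1/(-58617 + E) = 1/(-58617 - 36575/13359) = 1/(-783101078/13359) = -13359/783101078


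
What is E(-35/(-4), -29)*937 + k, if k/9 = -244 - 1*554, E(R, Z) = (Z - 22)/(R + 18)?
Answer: -959622/107 ≈ -8968.4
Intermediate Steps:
E(R, Z) = (-22 + Z)/(18 + R)
k = -7182 (k = 9*(-244 - 1*554) = 9*(-244 - 554) = 9*(-798) = -7182)
E(-35/(-4), -29)*937 + k = ((-22 - 29)/(18 - 35/(-4)))*937 - 7182 = (-51/(18 - 35*(-1/4)))*937 - 7182 = (-51/(18 + 35/4))*937 - 7182 = (-51/(107/4))*937 - 7182 = ((4/107)*(-51))*937 - 7182 = -204/107*937 - 7182 = -191148/107 - 7182 = -959622/107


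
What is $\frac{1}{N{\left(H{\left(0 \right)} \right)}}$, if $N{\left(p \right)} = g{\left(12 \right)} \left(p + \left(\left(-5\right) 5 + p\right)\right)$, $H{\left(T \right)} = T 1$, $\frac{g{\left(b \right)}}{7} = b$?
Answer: $- \frac{1}{2100} \approx -0.00047619$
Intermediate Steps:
$g{\left(b \right)} = 7 b$
$H{\left(T \right)} = T$
$N{\left(p \right)} = -2100 + 168 p$ ($N{\left(p \right)} = 7 \cdot 12 \left(p + \left(\left(-5\right) 5 + p\right)\right) = 84 \left(p + \left(-25 + p\right)\right) = 84 \left(-25 + 2 p\right) = -2100 + 168 p$)
$\frac{1}{N{\left(H{\left(0 \right)} \right)}} = \frac{1}{-2100 + 168 \cdot 0} = \frac{1}{-2100 + 0} = \frac{1}{-2100} = - \frac{1}{2100}$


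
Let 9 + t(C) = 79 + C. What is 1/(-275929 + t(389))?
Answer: -1/275470 ≈ -3.6302e-6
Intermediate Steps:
t(C) = 70 + C (t(C) = -9 + (79 + C) = 70 + C)
1/(-275929 + t(389)) = 1/(-275929 + (70 + 389)) = 1/(-275929 + 459) = 1/(-275470) = -1/275470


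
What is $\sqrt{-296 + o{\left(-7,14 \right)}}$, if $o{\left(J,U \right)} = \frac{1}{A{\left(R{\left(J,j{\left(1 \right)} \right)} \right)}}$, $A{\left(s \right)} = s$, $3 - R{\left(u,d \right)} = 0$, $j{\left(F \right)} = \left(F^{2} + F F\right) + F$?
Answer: $\frac{i \sqrt{2661}}{3} \approx 17.195 i$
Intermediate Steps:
$j{\left(F \right)} = F + 2 F^{2}$ ($j{\left(F \right)} = \left(F^{2} + F^{2}\right) + F = 2 F^{2} + F = F + 2 F^{2}$)
$R{\left(u,d \right)} = 3$ ($R{\left(u,d \right)} = 3 - 0 = 3 + 0 = 3$)
$o{\left(J,U \right)} = \frac{1}{3}$
$\sqrt{-296 + o{\left(-7,14 \right)}} = \sqrt{-296 + \frac{1}{3}} = \sqrt{- \frac{887}{3}} = \frac{i \sqrt{2661}}{3}$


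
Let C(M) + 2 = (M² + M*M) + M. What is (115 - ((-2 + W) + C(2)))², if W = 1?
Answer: 11664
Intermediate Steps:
C(M) = -2 + M + 2*M² (C(M) = -2 + ((M² + M*M) + M) = -2 + ((M² + M²) + M) = -2 + (2*M² + M) = -2 + (M + 2*M²) = -2 + M + 2*M²)
(115 - ((-2 + W) + C(2)))² = (115 - ((-2 + 1) + (-2 + 2 + 2*2²)))² = (115 - (-1 + (-2 + 2 + 2*4)))² = (115 - (-1 + (-2 + 2 + 8)))² = (115 - (-1 + 8))² = (115 - 1*7)² = (115 - 7)² = 108² = 11664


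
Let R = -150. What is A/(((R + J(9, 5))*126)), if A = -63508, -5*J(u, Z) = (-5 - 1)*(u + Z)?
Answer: 79385/20979 ≈ 3.7840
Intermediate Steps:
J(u, Z) = 6*Z/5 + 6*u/5 (J(u, Z) = -(-5 - 1)*(u + Z)/5 = -(-6)*(Z + u)/5 = -(-6*Z - 6*u)/5 = 6*Z/5 + 6*u/5)
A/(((R + J(9, 5))*126)) = -63508*1/(126*(-150 + ((6/5)*5 + (6/5)*9))) = -63508*1/(126*(-150 + (6 + 54/5))) = -63508*1/(126*(-150 + 84/5)) = -63508/((-666/5*126)) = -63508/(-83916/5) = -63508*(-5/83916) = 79385/20979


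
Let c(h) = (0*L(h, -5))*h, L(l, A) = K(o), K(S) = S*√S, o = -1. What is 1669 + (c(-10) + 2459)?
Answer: 4128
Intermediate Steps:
K(S) = S^(3/2)
L(l, A) = -I (L(l, A) = (-1)^(3/2) = -I)
c(h) = 0 (c(h) = (0*(-I))*h = 0*h = 0)
1669 + (c(-10) + 2459) = 1669 + (0 + 2459) = 1669 + 2459 = 4128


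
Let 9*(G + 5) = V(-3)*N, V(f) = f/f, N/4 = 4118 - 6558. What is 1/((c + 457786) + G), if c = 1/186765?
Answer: 560295/255884796598 ≈ 2.1896e-6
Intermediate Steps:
c = 1/186765 ≈ 5.3543e-6
N = -9760 (N = 4*(4118 - 6558) = 4*(-2440) = -9760)
V(f) = 1
G = -9805/9 (G = -5 + (1*(-9760))/9 = -5 + (1/9)*(-9760) = -5 - 9760/9 = -9805/9 ≈ -1089.4)
1/((c + 457786) + G) = 1/((1/186765 + 457786) - 9805/9) = 1/(85498402291/186765 - 9805/9) = 1/(255884796598/560295) = 560295/255884796598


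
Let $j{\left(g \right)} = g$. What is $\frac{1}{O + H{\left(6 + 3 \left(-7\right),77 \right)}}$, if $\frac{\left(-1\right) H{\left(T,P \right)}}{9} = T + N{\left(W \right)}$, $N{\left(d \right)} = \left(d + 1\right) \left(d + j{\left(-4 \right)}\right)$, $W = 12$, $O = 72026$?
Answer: $\frac{1}{71225} \approx 1.404 \cdot 10^{-5}$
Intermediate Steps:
$N{\left(d \right)} = \left(1 + d\right) \left(-4 + d\right)$ ($N{\left(d \right)} = \left(d + 1\right) \left(d - 4\right) = \left(1 + d\right) \left(-4 + d\right)$)
$H{\left(T,P \right)} = -936 - 9 T$ ($H{\left(T,P \right)} = - 9 \left(T - \left(40 - 144\right)\right) = - 9 \left(T - -104\right) = - 9 \left(T + 104\right) = - 9 \left(104 + T\right) = -936 - 9 T$)
$\frac{1}{O + H{\left(6 + 3 \left(-7\right),77 \right)}} = \frac{1}{72026 - \left(936 + 9 \left(6 + 3 \left(-7\right)\right)\right)} = \frac{1}{72026 - \left(936 + 9 \left(6 - 21\right)\right)} = \frac{1}{72026 - 801} = \frac{1}{71225}$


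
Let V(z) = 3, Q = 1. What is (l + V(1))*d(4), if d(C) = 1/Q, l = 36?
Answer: 39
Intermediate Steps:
d(C) = 1 (d(C) = 1/1 = 1)
(l + V(1))*d(4) = (36 + 3)*1 = 39*1 = 39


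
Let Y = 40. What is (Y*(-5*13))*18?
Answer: -46800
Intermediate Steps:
(Y*(-5*13))*18 = (40*(-5*13))*18 = (40*(-65))*18 = -2600*18 = -46800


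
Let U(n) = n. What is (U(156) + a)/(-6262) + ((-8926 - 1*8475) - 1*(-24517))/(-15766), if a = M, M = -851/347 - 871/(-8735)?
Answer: -35601741291748/74811261538285 ≈ -0.47589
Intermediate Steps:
M = -7131248/3031045 (M = -851*1/347 - 871*(-1/8735) = -851/347 + 871/8735 = -7131248/3031045 ≈ -2.3527)
a = -7131248/3031045 ≈ -2.3527
(U(156) + a)/(-6262) + ((-8926 - 1*8475) - 1*(-24517))/(-15766) = (156 - 7131248/3031045)/(-6262) + ((-8926 - 1*8475) - 1*(-24517))/(-15766) = (465711772/3031045)*(-1/6262) + ((-8926 - 8475) + 24517)*(-1/15766) = -232855886/9490201895 + (-17401 + 24517)*(-1/15766) = -232855886/9490201895 + 7116*(-1/15766) = -232855886/9490201895 - 3558/7883 = -35601741291748/74811261538285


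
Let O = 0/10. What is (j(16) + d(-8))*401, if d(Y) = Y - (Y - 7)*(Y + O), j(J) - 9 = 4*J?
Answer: -22055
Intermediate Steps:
j(J) = 9 + 4*J
O = 0 (O = 0*(1/10) = 0)
d(Y) = Y - Y*(-7 + Y) (d(Y) = Y - (Y - 7)*(Y + 0) = Y - (-7 + Y)*Y = Y - Y*(-7 + Y))
(j(16) + d(-8))*401 = ((9 + 4*16) - 8*(8 - 1*(-8)))*401 = ((9 + 64) - 8*(8 + 8))*401 = (73 - 8*16)*401 = (73 - 128)*401 = -55*401 = -22055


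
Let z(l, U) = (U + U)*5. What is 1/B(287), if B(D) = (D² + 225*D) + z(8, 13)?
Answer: 1/147074 ≈ 6.7993e-6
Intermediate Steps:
z(l, U) = 10*U (z(l, U) = (2*U)*5 = 10*U)
B(D) = 130 + D² + 225*D (B(D) = (D² + 225*D) + 10*13 = (D² + 225*D) + 130 = 130 + D² + 225*D)
1/B(287) = 1/(130 + 287² + 225*287) = 1/(130 + 82369 + 64575) = 1/147074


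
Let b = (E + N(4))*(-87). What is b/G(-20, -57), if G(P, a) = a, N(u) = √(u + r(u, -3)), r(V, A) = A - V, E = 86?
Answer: 2494/19 + 29*I*√3/19 ≈ 131.26 + 2.6437*I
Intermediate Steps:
N(u) = I*√3 (N(u) = √(u + (-3 - u)) = √(-3) = I*√3)
b = -7482 - 87*I*√3 (b = (86 + I*√3)*(-87) = -7482 - 87*I*√3 ≈ -7482.0 - 150.69*I)
b/G(-20, -57) = (-7482 - 87*I*√3)/(-57) = (-7482 - 87*I*√3)*(-1/57) = 2494/19 + 29*I*√3/19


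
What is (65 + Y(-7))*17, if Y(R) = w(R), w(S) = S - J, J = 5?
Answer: 901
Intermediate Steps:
w(S) = -5 + S (w(S) = S - 1*5 = S - 5 = -5 + S)
Y(R) = -5 + R
(65 + Y(-7))*17 = (65 + (-5 - 7))*17 = (65 - 12)*17 = 53*17 = 901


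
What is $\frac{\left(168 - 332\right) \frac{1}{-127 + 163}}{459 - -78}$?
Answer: $- \frac{41}{4833} \approx -0.0084834$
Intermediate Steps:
$\frac{\left(168 - 332\right) \frac{1}{-127 + 163}}{459 - -78} = \frac{\left(-164\right) \frac{1}{36}}{459 + 78} = \frac{\left(-164\right) \frac{1}{36}}{537} = \left(- \frac{41}{9}\right) \frac{1}{537} = - \frac{41}{4833}$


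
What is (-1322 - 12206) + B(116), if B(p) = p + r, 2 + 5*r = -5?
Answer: -67067/5 ≈ -13413.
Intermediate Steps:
r = -7/5 (r = -2/5 + (1/5)*(-5) = -2/5 - 1 = -7/5 ≈ -1.4000)
B(p) = -7/5 + p (B(p) = p - 7/5 = -7/5 + p)
(-1322 - 12206) + B(116) = (-1322 - 12206) + (-7/5 + 116) = -13528 + 573/5 = -67067/5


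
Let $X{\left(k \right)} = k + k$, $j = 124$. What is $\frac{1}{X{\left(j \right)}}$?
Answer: $\frac{1}{248} \approx 0.0040323$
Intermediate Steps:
$X{\left(k \right)} = 2 k$
$\frac{1}{X{\left(j \right)}} = \frac{1}{2 \cdot 124} = \frac{1}{248}$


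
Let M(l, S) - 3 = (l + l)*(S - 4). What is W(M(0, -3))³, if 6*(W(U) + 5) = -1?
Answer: -29791/216 ≈ -137.92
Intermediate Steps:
M(l, S) = 3 + 2*l*(-4 + S) (M(l, S) = 3 + (l + l)*(S - 4) = 3 + (2*l)*(-4 + S) = 3 + 2*l*(-4 + S))
W(U) = -31/6 (W(U) = -5 + (⅙)*(-1) = -5 - ⅙ = -31/6)
W(M(0, -3))³ = (-31/6)³ = -29791/216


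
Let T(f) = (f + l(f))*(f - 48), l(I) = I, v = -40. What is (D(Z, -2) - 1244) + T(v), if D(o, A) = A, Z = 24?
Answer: 5794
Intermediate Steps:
T(f) = 2*f*(-48 + f) (T(f) = (f + f)*(f - 48) = (2*f)*(-48 + f) = 2*f*(-48 + f))
(D(Z, -2) - 1244) + T(v) = (-2 - 1244) + 2*(-40)*(-48 - 40) = -1246 + 2*(-40)*(-88) = -1246 + 7040 = 5794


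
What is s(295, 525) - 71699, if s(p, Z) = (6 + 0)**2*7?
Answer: -71447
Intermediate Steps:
s(p, Z) = 252 (s(p, Z) = 6**2*7 = 36*7 = 252)
s(295, 525) - 71699 = 252 - 71699 = -71447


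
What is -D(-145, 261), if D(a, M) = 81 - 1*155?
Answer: 74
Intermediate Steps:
D(a, M) = -74 (D(a, M) = 81 - 155 = -74)
-D(-145, 261) = -1*(-74) = 74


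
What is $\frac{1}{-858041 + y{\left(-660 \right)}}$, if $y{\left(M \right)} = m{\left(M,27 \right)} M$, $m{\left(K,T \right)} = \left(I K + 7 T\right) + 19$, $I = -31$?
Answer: $- \frac{1}{14498921} \approx -6.8971 \cdot 10^{-8}$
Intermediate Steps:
$m{\left(K,T \right)} = 19 - 31 K + 7 T$ ($m{\left(K,T \right)} = \left(- 31 K + 7 T\right) + 19 = 19 - 31 K + 7 T$)
$y{\left(M \right)} = M \left(208 - 31 M\right)$ ($y{\left(M \right)} = \left(19 - 31 M + 7 \cdot 27\right) M = \left(19 - 31 M + 189\right) M = \left(208 - 31 M\right) M = M \left(208 - 31 M\right)$)
$\frac{1}{-858041 + y{\left(-660 \right)}} = \frac{1}{-858041 - 660 \left(208 - -20460\right)} = \frac{1}{-858041 - 660 \left(208 + 20460\right)} = \frac{1}{-858041 - 13640880} = \frac{1}{-14498921} = - \frac{1}{14498921}$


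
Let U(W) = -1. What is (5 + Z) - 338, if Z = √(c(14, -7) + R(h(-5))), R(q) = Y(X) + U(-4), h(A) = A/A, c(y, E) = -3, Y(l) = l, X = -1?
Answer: -333 + I*√5 ≈ -333.0 + 2.2361*I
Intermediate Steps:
h(A) = 1
R(q) = -2 (R(q) = -1 - 1 = -2)
Z = I*√5 (Z = √(-3 - 2) = √(-5) = I*√5 ≈ 2.2361*I)
(5 + Z) - 338 = (5 + I*√5) - 338 = -333 + I*√5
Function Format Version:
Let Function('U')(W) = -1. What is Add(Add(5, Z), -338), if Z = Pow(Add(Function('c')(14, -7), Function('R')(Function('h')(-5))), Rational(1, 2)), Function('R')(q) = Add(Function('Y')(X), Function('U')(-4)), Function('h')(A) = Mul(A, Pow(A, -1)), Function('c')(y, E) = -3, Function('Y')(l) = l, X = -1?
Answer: Add(-333, Mul(I, Pow(5, Rational(1, 2)))) ≈ Add(-333.00, Mul(2.2361, I))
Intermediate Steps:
Function('h')(A) = 1
Function('R')(q) = -2 (Function('R')(q) = Add(-1, -1) = -2)
Z = Mul(I, Pow(5, Rational(1, 2))) (Z = Pow(Add(-3, -2), Rational(1, 2)) = Pow(-5, Rational(1, 2)) = Mul(I, Pow(5, Rational(1, 2))) ≈ Mul(2.2361, I))
Add(Add(5, Z), -338) = Add(Add(5, Mul(I, Pow(5, Rational(1, 2)))), -338) = Add(-333, Mul(I, Pow(5, Rational(1, 2))))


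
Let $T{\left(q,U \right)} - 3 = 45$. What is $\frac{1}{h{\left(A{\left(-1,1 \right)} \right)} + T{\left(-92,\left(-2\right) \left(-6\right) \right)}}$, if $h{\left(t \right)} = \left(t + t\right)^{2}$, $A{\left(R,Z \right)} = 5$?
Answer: $\frac{1}{148} \approx 0.0067568$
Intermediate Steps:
$T{\left(q,U \right)} = 48$ ($T{\left(q,U \right)} = 3 + 45 = 48$)
$h{\left(t \right)} = 4 t^{2}$ ($h{\left(t \right)} = \left(2 t\right)^{2} = 4 t^{2}$)
$\frac{1}{h{\left(A{\left(-1,1 \right)} \right)} + T{\left(-92,\left(-2\right) \left(-6\right) \right)}} = \frac{1}{4 \cdot 5^{2} + 48} = \frac{1}{4 \cdot 25 + 48} = \frac{1}{100 + 48} = \frac{1}{148}$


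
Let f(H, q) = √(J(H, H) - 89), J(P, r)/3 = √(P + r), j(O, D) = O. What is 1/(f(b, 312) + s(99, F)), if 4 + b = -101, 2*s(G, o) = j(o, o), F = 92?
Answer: 1/(46 + √(-89 + 3*I*√210)) ≈ 0.019924 - 0.0040048*I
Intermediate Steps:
s(G, o) = o/2
b = -105 (b = -4 - 101 = -105)
J(P, r) = 3*√(P + r)
f(H, q) = √(-89 + 3*√2*√H) (f(H, q) = √(3*√(H + H) - 89) = √(3*√(2*H) - 89) = √(3*(√2*√H) - 89) = √(3*√2*√H - 89) = √(-89 + 3*√2*√H))
1/(f(b, 312) + s(99, F)) = 1/(√(-89 + 3*√2*√(-105)) + (½)*92) = 1/(√(-89 + 3*√2*(I*√105)) + 46) = 1/(√(-89 + 3*I*√210) + 46) = 1/(46 + √(-89 + 3*I*√210))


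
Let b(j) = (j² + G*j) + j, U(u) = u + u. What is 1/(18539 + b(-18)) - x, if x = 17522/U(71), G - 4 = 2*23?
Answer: -157216074/1274095 ≈ -123.39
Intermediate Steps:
G = 50 (G = 4 + 2*23 = 4 + 46 = 50)
U(u) = 2*u
b(j) = j² + 51*j (b(j) = (j² + 50*j) + j = j² + 51*j)
x = 8761/71 (x = 17522/((2*71)) = 17522/142 = 17522*(1/142) = 8761/71 ≈ 123.39)
1/(18539 + b(-18)) - x = 1/(18539 - 18*(51 - 18)) - 1*8761/71 = 1/(18539 - 18*33) - 8761/71 = 1/(18539 - 594) - 8761/71 = 1/17945 - 8761/71 = -157216074/1274095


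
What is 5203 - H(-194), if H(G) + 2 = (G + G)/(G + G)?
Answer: 5204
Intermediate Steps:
H(G) = -1 (H(G) = -2 + (G + G)/(G + G) = -2 + (2*G)/((2*G)) = -2 + (2*G)*(1/(2*G)) = -2 + 1 = -1)
5203 - H(-194) = 5203 - 1*(-1) = 5203 + 1 = 5204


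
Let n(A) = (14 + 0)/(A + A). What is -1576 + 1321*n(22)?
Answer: -25425/22 ≈ -1155.7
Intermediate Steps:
n(A) = 7/A (n(A) = 14/((2*A)) = 14*(1/(2*A)) = 7/A)
-1576 + 1321*n(22) = -1576 + 1321*(7/22) = -1576 + 9247/22 = -25425/22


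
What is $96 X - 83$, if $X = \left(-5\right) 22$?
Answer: $-10643$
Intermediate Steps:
$X = -110$
$96 X - 83 = 96 \left(-110\right) - 83 = -10560 - 83 = -10643$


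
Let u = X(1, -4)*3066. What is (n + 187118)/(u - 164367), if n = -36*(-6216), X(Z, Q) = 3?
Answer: -410894/155169 ≈ -2.6480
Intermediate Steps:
u = 9198 (u = 3*3066 = 9198)
n = 223776
(n + 187118)/(u - 164367) = (223776 + 187118)/(9198 - 164367) = 410894/(-155169) = 410894*(-1/155169) = -410894/155169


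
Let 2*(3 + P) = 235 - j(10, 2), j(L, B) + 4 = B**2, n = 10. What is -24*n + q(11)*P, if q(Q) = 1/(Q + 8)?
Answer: -8891/38 ≈ -233.97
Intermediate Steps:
j(L, B) = -4 + B**2
q(Q) = 1/(8 + Q)
P = 229/2 (P = -3 + (235 - (-4 + 2**2))/2 = -3 + (235 - (-4 + 4))/2 = -3 + (235 - 1*0)/2 = -3 + (235 + 0)/2 = -3 + (1/2)*235 = -3 + 235/2 = 229/2 ≈ 114.50)
-24*n + q(11)*P = -24*10 + (229/2)/(8 + 11) = -240 + (229/2)/19 = -240 + (1/19)*(229/2) = -240 + 229/38 = -8891/38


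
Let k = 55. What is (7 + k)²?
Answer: 3844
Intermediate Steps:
(7 + k)² = (7 + 55)² = 62² = 3844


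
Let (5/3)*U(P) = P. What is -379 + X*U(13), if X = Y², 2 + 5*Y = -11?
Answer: -40784/125 ≈ -326.27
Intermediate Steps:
Y = -13/5 (Y = -⅖ + (⅕)*(-11) = -⅖ - 11/5 = -13/5 ≈ -2.6000)
U(P) = 3*P/5
X = 169/25 (X = (-13/5)² = 169/25 ≈ 6.7600)
-379 + X*U(13) = -379 + 169*((⅗)*13)/25 = -379 + (169/25)*(39/5) = -379 + 6591/125 = -40784/125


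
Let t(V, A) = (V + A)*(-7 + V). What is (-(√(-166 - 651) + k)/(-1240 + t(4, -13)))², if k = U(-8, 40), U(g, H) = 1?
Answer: (1 + I*√817)²/1471369 ≈ -0.00055459 + 3.8853e-5*I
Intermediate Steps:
k = 1
t(V, A) = (-7 + V)*(A + V) (t(V, A) = (A + V)*(-7 + V) = (-7 + V)*(A + V))
(-(√(-166 - 651) + k)/(-1240 + t(4, -13)))² = (-(√(-166 - 651) + 1)/(-1240 + (4² - 7*(-13) - 7*4 - 13*4)))² = (-(√(-817) + 1)/(-1240 + (16 + 91 - 28 - 52)))² = (-(I*√817 + 1)/(-1240 + 27))² = (-(1 + I*√817)/(-1213))² = (-(1 + I*√817)*(-1)/1213)² = (-(-1/1213 - I*√817/1213))² = (1/1213 + I*√817/1213)²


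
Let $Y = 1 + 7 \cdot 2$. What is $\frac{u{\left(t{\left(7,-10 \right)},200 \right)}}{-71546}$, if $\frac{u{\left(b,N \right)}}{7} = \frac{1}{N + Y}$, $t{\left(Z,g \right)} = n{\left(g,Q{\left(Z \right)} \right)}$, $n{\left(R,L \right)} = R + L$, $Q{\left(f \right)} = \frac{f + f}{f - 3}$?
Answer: $- \frac{7}{15382390} \approx -4.5507 \cdot 10^{-7}$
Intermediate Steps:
$Q{\left(f \right)} = \frac{2 f}{-3 + f}$
$Y = 15$ ($Y = 1 + 14 = 15$)
$n{\left(R,L \right)} = L + R$
$t{\left(Z,g \right)} = g + \frac{2 Z}{-3 + Z}$ ($t{\left(Z,g \right)} = \frac{2 Z}{-3 + Z} + g = g + \frac{2 Z}{-3 + Z}$)
$u{\left(b,N \right)} = \frac{7}{15 + N}$ ($u{\left(b,N \right)} = \frac{7}{N + 15} = \frac{7}{15 + N}$)
$\frac{u{\left(t{\left(7,-10 \right)},200 \right)}}{-71546} = \frac{7 \frac{1}{15 + 200}}{-71546} = \frac{7}{215} \left(- \frac{1}{71546}\right) = - \frac{7}{15382390}$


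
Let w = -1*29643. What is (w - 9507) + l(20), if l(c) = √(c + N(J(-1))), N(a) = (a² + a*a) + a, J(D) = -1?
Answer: -39150 + √21 ≈ -39145.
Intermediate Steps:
N(a) = a + 2*a² (N(a) = (a² + a²) + a = 2*a² + a = a + 2*a²)
w = -29643
l(c) = √(1 + c) (l(c) = √(c - (1 + 2*(-1))) = √(c - (1 - 2)) = √(c - 1*(-1)) = √(c + 1) = √(1 + c))
(w - 9507) + l(20) = (-29643 - 9507) + √(1 + 20) = -39150 + √21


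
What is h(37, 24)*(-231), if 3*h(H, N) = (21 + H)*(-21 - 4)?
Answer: 111650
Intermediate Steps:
h(H, N) = -175 - 25*H/3 (h(H, N) = ((21 + H)*(-21 - 4))/3 = ((21 + H)*(-25))/3 = (-525 - 25*H)/3 = -175 - 25*H/3)
h(37, 24)*(-231) = (-175 - 25/3*37)*(-231) = (-175 - 925/3)*(-231) = -1450/3*(-231) = 111650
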